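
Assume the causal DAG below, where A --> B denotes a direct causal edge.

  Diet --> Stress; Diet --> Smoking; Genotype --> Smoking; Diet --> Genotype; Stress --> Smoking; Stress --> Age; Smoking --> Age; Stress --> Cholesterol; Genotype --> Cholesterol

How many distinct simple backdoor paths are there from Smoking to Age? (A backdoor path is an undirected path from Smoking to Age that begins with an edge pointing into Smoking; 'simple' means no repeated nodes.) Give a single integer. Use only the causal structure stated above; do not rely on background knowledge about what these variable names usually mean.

5

A backdoor path from Smoking to Age is any simple undirected path whose first edge points into Smoking (i.e. leaves Smoking via a parent).
Parents of Smoking: {Diet, Genotype, Stress}.
Enumerating:
  P1: Smoking <- Diet -> Genotype -> Cholesterol <- Stress -> Age
  P2: Smoking <- Diet -> Stress -> Age
  P3: Smoking <- Genotype <- Diet -> Stress -> Age
  P4: Smoking <- Genotype -> Cholesterol <- Stress -> Age
  P5: Smoking <- Stress -> Age
That exhausts the simple backdoor paths. Count: 5.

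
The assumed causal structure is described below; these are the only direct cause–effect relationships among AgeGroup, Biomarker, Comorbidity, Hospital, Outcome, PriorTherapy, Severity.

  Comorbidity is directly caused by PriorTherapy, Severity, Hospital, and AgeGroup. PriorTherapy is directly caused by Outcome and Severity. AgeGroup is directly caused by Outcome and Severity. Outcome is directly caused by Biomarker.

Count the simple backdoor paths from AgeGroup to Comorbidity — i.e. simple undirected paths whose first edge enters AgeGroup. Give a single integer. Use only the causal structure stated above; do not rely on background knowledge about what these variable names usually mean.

4

A backdoor path from AgeGroup to Comorbidity is any simple undirected path whose first edge points into AgeGroup (i.e. leaves AgeGroup via a parent).
Parents of AgeGroup: {Outcome, Severity}.
Enumerating:
  P1: AgeGroup <- Severity -> PriorTherapy -> Comorbidity
  P2: AgeGroup <- Severity -> Comorbidity
  P3: AgeGroup <- Outcome -> PriorTherapy <- Severity -> Comorbidity
  P4: AgeGroup <- Outcome -> PriorTherapy -> Comorbidity
That exhausts the simple backdoor paths. Count: 4.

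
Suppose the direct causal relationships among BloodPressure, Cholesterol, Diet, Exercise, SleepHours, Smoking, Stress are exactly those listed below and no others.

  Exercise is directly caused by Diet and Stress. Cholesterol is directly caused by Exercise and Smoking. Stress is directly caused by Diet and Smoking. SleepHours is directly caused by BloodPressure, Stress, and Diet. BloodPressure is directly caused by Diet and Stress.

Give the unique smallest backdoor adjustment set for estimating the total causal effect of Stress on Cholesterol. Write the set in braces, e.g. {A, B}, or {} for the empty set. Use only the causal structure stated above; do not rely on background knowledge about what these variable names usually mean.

Variables eligible for adjustment (non-descendants of Stress, excluding Stress and Cholesterol): {Diet, Smoking}.
Backdoor paths from Stress to Cholesterol:
  P1: Stress <- Diet -> Exercise -> Cholesterol
  P2: Stress <- Smoking -> Cholesterol
The empty set is not sufficient: P1 (Stress <- Diet -> Exercise -> Cholesterol) has no collider blocking it and no conditioned non-collider, so it is open.
Try {Diet, Smoking}:
  P1: blocked at fork node Diet ∈ conditioning set.
  P2: blocked at fork node Smoking ∈ conditioning set.
{Diet, Smoking} contains no descendant of Stress and blocks every backdoor path.
Every element of {Diet, Smoking} is needed (dropping Diet leaves P1 open; dropping Smoking leaves P2 open), so no proper subset is valid.
Among all size-2 subsets of the eligible variables, only {Diet, Smoking} blocks every backdoor path, so it is the unique smallest valid adjustment set.

{Diet, Smoking}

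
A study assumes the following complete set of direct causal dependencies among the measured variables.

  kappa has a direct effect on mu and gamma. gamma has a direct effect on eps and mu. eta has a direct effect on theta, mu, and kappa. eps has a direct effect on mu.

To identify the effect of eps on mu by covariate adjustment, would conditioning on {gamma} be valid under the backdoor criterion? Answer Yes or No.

Yes

Backdoor paths from eps to mu (paths whose first edge points into eps):
  P1: eps <- gamma <- kappa <- eta -> mu
  P2: eps <- gamma <- kappa -> mu
  P3: eps <- gamma -> mu
Condition 1 (no descendant of eps in the set): holds — descendants of eps are {mu}; none are in {gamma}.
Condition 2 (every backdoor path blocked by {gamma}):
  P1: blocked at chain node gamma ∈ conditioning set.
  P2: blocked at chain node gamma ∈ conditioning set.
  P3: blocked at fork node gamma ∈ conditioning set.
{gamma} satisfies the backdoor criterion.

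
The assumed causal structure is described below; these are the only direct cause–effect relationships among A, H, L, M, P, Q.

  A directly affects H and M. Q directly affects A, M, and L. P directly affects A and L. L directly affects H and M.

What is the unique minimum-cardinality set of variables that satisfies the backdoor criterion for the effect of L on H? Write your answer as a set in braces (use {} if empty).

{A}

Variables eligible for adjustment (non-descendants of L, excluding L and H): {A, P, Q}.
Backdoor paths from L to H:
  P1: L <- Q -> A -> H
  P2: L <- Q -> M <- A -> H
  P3: L <- P -> A -> H
The empty set is not sufficient: P1 (L <- Q -> A -> H) has no collider blocking it and no conditioned non-collider, so it is open.
Try {A}:
  P1: blocked at chain node A ∈ conditioning set.
  P2: blocked at collider M (neither it nor any descendant is in the conditioning set).
  P3: blocked at chain node A ∈ conditioning set.
{A} contains no descendant of L and blocks every backdoor path.
No other singleton works — e.g. {Q} leaves P3 open — so {A} is the unique smallest valid adjustment set.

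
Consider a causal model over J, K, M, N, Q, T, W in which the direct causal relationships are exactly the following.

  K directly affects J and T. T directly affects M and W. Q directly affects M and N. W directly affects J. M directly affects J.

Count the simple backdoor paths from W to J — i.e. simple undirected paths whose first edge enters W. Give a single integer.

2

A backdoor path from W to J is any simple undirected path whose first edge points into W (i.e. leaves W via a parent).
Parents of W: {T}.
Enumerating:
  P1: W <- T <- K -> J
  P2: W <- T -> M -> J
That exhausts the simple backdoor paths. Count: 2.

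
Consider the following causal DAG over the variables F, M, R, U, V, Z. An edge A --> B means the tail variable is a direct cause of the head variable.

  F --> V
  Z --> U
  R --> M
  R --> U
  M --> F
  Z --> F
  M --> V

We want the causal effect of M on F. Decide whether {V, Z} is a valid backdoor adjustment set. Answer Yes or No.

Backdoor paths from M to F (paths whose first edge points into M):
  P1: M <- R -> U <- Z -> F
Condition 1 (no descendant of M in the set): FAILS — V is a descendant of M.
Condition 2 (every backdoor path blocked by {V, Z}):
  P1: blocked at collider U (neither it nor any descendant is in the conditioning set).
{V, Z} does not satisfy the backdoor criterion.

No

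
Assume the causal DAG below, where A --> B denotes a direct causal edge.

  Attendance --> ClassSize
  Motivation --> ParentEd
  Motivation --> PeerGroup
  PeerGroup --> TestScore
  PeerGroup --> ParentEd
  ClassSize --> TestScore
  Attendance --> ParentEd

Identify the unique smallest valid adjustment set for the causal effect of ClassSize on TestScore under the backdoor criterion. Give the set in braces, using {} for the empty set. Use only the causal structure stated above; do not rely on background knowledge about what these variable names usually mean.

Variables eligible for adjustment (non-descendants of ClassSize, excluding ClassSize and TestScore): {Attendance, Motivation, ParentEd, PeerGroup}.
Backdoor paths from ClassSize to TestScore:
  P1: ClassSize <- Attendance -> ParentEd <- Motivation -> PeerGroup -> TestScore
  P2: ClassSize <- Attendance -> ParentEd <- PeerGroup -> TestScore
Each backdoor path contains an unconditioned collider, so every path is already blocked with the empty conditioning set:
  P1: blocked at collider ParentEd (neither it nor any descendant is in the conditioning set).
  P2: blocked at collider ParentEd (neither it nor any descendant is in the conditioning set).
The empty set is therefore the unique smallest valid set.

{}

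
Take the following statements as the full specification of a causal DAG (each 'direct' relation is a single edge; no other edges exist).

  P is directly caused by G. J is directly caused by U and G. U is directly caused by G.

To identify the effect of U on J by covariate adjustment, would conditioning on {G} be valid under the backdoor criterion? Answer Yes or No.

Yes

Backdoor paths from U to J (paths whose first edge points into U):
  P1: U <- G -> J
Condition 1 (no descendant of U in the set): holds — descendants of U are {J}; none are in {G}.
Condition 2 (every backdoor path blocked by {G}):
  P1: blocked at fork node G ∈ conditioning set.
{G} satisfies the backdoor criterion.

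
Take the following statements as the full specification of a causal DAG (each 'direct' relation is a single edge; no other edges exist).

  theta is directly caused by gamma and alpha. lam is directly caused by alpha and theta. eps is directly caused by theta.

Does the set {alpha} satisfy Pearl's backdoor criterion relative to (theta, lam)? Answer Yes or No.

Backdoor paths from theta to lam (paths whose first edge points into theta):
  P1: theta <- alpha -> lam
Condition 1 (no descendant of theta in the set): holds — descendants of theta are {eps, lam}; none are in {alpha}.
Condition 2 (every backdoor path blocked by {alpha}):
  P1: blocked at fork node alpha ∈ conditioning set.
{alpha} satisfies the backdoor criterion.

Yes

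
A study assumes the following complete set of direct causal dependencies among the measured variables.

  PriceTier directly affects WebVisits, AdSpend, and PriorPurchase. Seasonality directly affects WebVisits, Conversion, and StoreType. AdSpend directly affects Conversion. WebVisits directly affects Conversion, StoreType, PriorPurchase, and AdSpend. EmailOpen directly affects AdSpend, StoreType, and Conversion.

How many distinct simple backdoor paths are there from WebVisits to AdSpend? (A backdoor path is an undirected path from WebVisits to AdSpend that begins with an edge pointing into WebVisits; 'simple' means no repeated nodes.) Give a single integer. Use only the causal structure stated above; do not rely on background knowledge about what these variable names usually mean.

5

A backdoor path from WebVisits to AdSpend is any simple undirected path whose first edge points into WebVisits (i.e. leaves WebVisits via a parent).
Parents of WebVisits: {PriceTier, Seasonality}.
Enumerating:
  P1: WebVisits <- Seasonality -> StoreType <- EmailOpen -> AdSpend
  P2: WebVisits <- Seasonality -> StoreType <- EmailOpen -> Conversion <- AdSpend
  P3: WebVisits <- Seasonality -> Conversion <- EmailOpen -> AdSpend
  P4: WebVisits <- Seasonality -> Conversion <- AdSpend
  P5: WebVisits <- PriceTier -> AdSpend
That exhausts the simple backdoor paths. Count: 5.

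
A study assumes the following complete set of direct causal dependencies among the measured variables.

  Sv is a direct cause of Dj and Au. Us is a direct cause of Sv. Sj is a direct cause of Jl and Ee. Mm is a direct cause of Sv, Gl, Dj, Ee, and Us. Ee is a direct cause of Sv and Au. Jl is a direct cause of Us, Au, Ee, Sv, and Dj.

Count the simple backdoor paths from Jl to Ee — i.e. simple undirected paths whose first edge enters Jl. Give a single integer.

A backdoor path from Jl to Ee is any simple undirected path whose first edge points into Jl (i.e. leaves Jl via a parent).
Parents of Jl: {Sj}.
Enumerating:
  P1: Jl <- Sj -> Ee
That exhausts the simple backdoor paths. Count: 1.

1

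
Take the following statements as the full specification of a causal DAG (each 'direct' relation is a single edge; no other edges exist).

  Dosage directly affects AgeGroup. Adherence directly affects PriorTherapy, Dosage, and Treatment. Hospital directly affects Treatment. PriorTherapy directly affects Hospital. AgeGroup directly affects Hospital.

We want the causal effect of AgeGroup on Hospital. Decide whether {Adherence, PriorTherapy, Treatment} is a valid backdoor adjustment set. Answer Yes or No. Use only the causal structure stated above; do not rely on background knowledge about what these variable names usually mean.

No

Backdoor paths from AgeGroup to Hospital (paths whose first edge points into AgeGroup):
  P1: AgeGroup <- Dosage <- Adherence -> PriorTherapy -> Hospital
  P2: AgeGroup <- Dosage <- Adherence -> Treatment <- Hospital
Condition 1 (no descendant of AgeGroup in the set): FAILS — Treatment is a descendant of AgeGroup.
Condition 2 (every backdoor path blocked by {Adherence, PriorTherapy, Treatment}):
  P1: blocked at fork node Adherence ∈ conditioning set.
  P2: blocked at fork node Adherence ∈ conditioning set.
{Adherence, PriorTherapy, Treatment} does not satisfy the backdoor criterion.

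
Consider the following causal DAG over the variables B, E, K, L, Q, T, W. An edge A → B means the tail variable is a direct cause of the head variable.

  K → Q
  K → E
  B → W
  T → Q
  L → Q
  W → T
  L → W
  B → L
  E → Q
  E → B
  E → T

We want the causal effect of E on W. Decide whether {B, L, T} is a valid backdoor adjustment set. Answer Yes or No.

No

Backdoor paths from E to W (paths whose first edge points into E):
  P1: E <- K -> Q <- L <- B -> W
  P2: E <- K -> Q <- L -> W
  P3: E <- K -> Q <- T <- W
Condition 1 (no descendant of E in the set): FAILS — B, L, and T are descendants of E.
Condition 2 (every backdoor path blocked by {B, L, T}):
  P1: blocked at collider Q (neither it nor any descendant is in the conditioning set).
  P2: blocked at collider Q (neither it nor any descendant is in the conditioning set).
  P3: blocked at collider Q (neither it nor any descendant is in the conditioning set).
{B, L, T} does not satisfy the backdoor criterion.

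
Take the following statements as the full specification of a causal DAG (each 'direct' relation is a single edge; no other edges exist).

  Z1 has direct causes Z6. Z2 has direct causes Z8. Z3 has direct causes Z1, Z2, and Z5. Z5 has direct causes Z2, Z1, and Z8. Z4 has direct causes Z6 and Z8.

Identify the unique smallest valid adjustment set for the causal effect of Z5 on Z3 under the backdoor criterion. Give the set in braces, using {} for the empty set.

Variables eligible for adjustment (non-descendants of Z5, excluding Z5 and Z3): {Z1, Z2, Z4, Z6, Z8}.
Backdoor paths from Z5 to Z3:
  P1: Z5 <- Z8 -> Z4 <- Z6 -> Z1 -> Z3
  P2: Z5 <- Z8 -> Z2 -> Z3
  P3: Z5 <- Z2 <- Z8 -> Z4 <- Z6 -> Z1 -> Z3
  P4: Z5 <- Z2 -> Z3
  P5: Z5 <- Z1 <- Z6 -> Z4 <- Z8 -> Z2 -> Z3
  P6: Z5 <- Z1 -> Z3
The empty set is not sufficient: P2 (Z5 <- Z8 -> Z2 -> Z3) has no collider blocking it and no conditioned non-collider, so it is open.
Try {Z1, Z2}:
  P1: blocked at collider Z4 (neither it nor any descendant is in the conditioning set).
  P2: blocked at chain node Z2 ∈ conditioning set.
  P3: blocked at chain node Z2 ∈ conditioning set.
  P4: blocked at fork node Z2 ∈ conditioning set.
  P5: blocked at chain node Z1 ∈ conditioning set.
  P6: blocked at fork node Z1 ∈ conditioning set.
{Z1, Z2} contains no descendant of Z5 and blocks every backdoor path.
Every element of {Z1, Z2} is needed (dropping Z1 leaves P6 open; dropping Z2 leaves P2 open), so no proper subset is valid.
Among all size-2 subsets of the eligible variables, only {Z1, Z2} blocks every backdoor path, so it is the unique smallest valid adjustment set.

{Z1, Z2}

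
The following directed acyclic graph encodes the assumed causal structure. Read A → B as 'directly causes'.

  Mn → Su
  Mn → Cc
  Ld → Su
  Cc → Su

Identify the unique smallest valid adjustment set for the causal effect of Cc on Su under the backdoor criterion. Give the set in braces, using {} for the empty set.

Variables eligible for adjustment (non-descendants of Cc, excluding Cc and Su): {Ld, Mn}.
Backdoor paths from Cc to Su:
  P1: Cc <- Mn -> Su
The empty set is not sufficient: P1 (Cc <- Mn -> Su) has no collider blocking it and no conditioned non-collider, so it is open.
Try {Mn}:
  P1: blocked at fork node Mn ∈ conditioning set.
{Mn} contains no descendant of Cc and blocks every backdoor path.
No other singleton works — e.g. {Ld} leaves P1 open — so {Mn} is the unique smallest valid adjustment set.

{Mn}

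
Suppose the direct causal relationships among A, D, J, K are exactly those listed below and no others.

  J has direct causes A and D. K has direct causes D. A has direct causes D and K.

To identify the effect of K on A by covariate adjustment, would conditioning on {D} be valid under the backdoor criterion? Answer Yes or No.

Yes

Backdoor paths from K to A (paths whose first edge points into K):
  P1: K <- D -> A
  P2: K <- D -> J <- A
Condition 1 (no descendant of K in the set): holds — descendants of K are {A, J}; none are in {D}.
Condition 2 (every backdoor path blocked by {D}):
  P1: blocked at fork node D ∈ conditioning set.
  P2: blocked at fork node D ∈ conditioning set.
{D} satisfies the backdoor criterion.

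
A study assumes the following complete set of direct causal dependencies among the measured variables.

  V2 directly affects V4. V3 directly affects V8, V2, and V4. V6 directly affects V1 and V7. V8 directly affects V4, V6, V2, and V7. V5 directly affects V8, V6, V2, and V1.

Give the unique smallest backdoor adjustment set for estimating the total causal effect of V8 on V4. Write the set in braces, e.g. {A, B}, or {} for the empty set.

{V3, V5}

Variables eligible for adjustment (non-descendants of V8, excluding V8 and V4): {V3, V5}.
Backdoor paths from V8 to V4:
  P1: V8 <- V3 -> V2 -> V4
  P2: V8 <- V3 -> V4
  P3: V8 <- V5 -> V2 <- V3 -> V4
  P4: V8 <- V5 -> V2 -> V4
The empty set is not sufficient: P1 (V8 <- V3 -> V2 -> V4) has no collider blocking it and no conditioned non-collider, so it is open.
Try {V3, V5}:
  P1: blocked at fork node V3 ∈ conditioning set.
  P2: blocked at fork node V3 ∈ conditioning set.
  P3: blocked at fork node V5 ∈ conditioning set.
  P4: blocked at fork node V5 ∈ conditioning set.
{V3, V5} contains no descendant of V8 and blocks every backdoor path.
Every element of {V3, V5} is needed (dropping V3 leaves P1 open; dropping V5 leaves P4 open), so no proper subset is valid.
Among all size-2 subsets of the eligible variables, only {V3, V5} blocks every backdoor path, so it is the unique smallest valid adjustment set.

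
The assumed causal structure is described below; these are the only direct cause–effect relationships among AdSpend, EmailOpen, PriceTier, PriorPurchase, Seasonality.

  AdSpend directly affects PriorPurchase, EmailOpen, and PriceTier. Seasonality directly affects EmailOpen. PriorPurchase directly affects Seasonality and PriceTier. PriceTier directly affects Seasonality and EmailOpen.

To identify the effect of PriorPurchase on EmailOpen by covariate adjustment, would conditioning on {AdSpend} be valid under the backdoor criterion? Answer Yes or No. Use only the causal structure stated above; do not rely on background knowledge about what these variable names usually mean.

Backdoor paths from PriorPurchase to EmailOpen (paths whose first edge points into PriorPurchase):
  P1: PriorPurchase <- AdSpend -> PriceTier -> Seasonality -> EmailOpen
  P2: PriorPurchase <- AdSpend -> PriceTier -> EmailOpen
  P3: PriorPurchase <- AdSpend -> EmailOpen
Condition 1 (no descendant of PriorPurchase in the set): holds — descendants of PriorPurchase are {EmailOpen, PriceTier, Seasonality}; none are in {AdSpend}.
Condition 2 (every backdoor path blocked by {AdSpend}):
  P1: blocked at fork node AdSpend ∈ conditioning set.
  P2: blocked at fork node AdSpend ∈ conditioning set.
  P3: blocked at fork node AdSpend ∈ conditioning set.
{AdSpend} satisfies the backdoor criterion.

Yes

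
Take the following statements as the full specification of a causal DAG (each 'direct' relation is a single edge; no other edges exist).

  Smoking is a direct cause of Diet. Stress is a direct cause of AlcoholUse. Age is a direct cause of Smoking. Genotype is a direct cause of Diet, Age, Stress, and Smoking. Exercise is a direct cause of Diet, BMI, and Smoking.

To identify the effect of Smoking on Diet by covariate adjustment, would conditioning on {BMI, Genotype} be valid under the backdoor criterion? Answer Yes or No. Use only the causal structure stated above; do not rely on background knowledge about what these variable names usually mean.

No

Backdoor paths from Smoking to Diet (paths whose first edge points into Smoking):
  P1: Smoking <- Exercise -> Diet
  P2: Smoking <- Genotype -> Diet
  P3: Smoking <- Age <- Genotype -> Diet
Condition 1 (no descendant of Smoking in the set): holds — descendants of Smoking are {Diet}; none are in {BMI, Genotype}.
Condition 2 (every backdoor path blocked by {BMI, Genotype}):
  P1: open — no interior node is in the conditioning set.
  P2: blocked at fork node Genotype ∈ conditioning set.
  P3: blocked at fork node Genotype ∈ conditioning set.
{BMI, Genotype} does not satisfy the backdoor criterion.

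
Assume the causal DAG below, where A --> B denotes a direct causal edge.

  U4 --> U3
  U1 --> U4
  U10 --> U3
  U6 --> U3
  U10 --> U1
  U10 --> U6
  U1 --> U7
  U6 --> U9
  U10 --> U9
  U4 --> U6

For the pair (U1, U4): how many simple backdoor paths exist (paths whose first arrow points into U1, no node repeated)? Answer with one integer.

A backdoor path from U1 to U4 is any simple undirected path whose first edge points into U1 (i.e. leaves U1 via a parent).
Parents of U1: {U10}.
Enumerating:
  P1: U1 <- U10 -> U6 <- U4
  P2: U1 <- U10 -> U6 -> U3 <- U4
  P3: U1 <- U10 -> U9 <- U6 <- U4
  P4: U1 <- U10 -> U9 <- U6 -> U3 <- U4
  P5: U1 <- U10 -> U3 <- U4
  P6: U1 <- U10 -> U3 <- U6 <- U4
That exhausts the simple backdoor paths. Count: 6.

6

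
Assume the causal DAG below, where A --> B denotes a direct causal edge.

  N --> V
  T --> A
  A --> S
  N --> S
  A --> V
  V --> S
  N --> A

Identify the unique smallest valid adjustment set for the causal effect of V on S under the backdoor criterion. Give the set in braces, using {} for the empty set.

Variables eligible for adjustment (non-descendants of V, excluding V and S): {A, N, T}.
Backdoor paths from V to S:
  P1: V <- N -> A -> S
  P2: V <- N -> S
  P3: V <- A <- N -> S
  P4: V <- A -> S
The empty set is not sufficient: P1 (V <- N -> A -> S) has no collider blocking it and no conditioned non-collider, so it is open.
Try {A, N}:
  P1: blocked at fork node N ∈ conditioning set.
  P2: blocked at fork node N ∈ conditioning set.
  P3: blocked at chain node A ∈ conditioning set.
  P4: blocked at fork node A ∈ conditioning set.
{A, N} contains no descendant of V and blocks every backdoor path.
Every element of {A, N} is needed (dropping A leaves P4 open; dropping N leaves P2 open), so no proper subset is valid.
Among all size-2 subsets of the eligible variables, only {A, N} blocks every backdoor path, so it is the unique smallest valid adjustment set.

{A, N}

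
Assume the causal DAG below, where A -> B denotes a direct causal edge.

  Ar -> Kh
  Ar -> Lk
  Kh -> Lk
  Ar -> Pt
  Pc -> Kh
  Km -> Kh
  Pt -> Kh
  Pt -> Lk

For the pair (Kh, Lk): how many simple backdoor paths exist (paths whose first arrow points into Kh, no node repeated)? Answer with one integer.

A backdoor path from Kh to Lk is any simple undirected path whose first edge points into Kh (i.e. leaves Kh via a parent).
Parents of Kh: {Ar, Km, Pc, Pt}.
Enumerating:
  P1: Kh <- Ar -> Pt -> Lk
  P2: Kh <- Ar -> Lk
  P3: Kh <- Pt <- Ar -> Lk
  P4: Kh <- Pt -> Lk
That exhausts the simple backdoor paths. Count: 4.

4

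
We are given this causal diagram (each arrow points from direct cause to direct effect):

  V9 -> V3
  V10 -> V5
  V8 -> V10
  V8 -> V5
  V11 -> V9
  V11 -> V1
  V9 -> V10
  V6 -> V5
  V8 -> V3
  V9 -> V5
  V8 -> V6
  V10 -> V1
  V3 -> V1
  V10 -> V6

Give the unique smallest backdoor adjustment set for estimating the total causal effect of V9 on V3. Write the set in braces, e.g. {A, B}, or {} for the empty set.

Variables eligible for adjustment (non-descendants of V9, excluding V9 and V3): {V11, V8}.
Backdoor paths from V9 to V3:
  P1: V9 <- V11 -> V1 <- V10 <- V8 -> V3
  P2: V9 <- V11 -> V1 <- V10 -> V6 <- V8 -> V3
  P3: V9 <- V11 -> V1 <- V10 -> V6 -> V5 <- V8 -> V3
  P4: V9 <- V11 -> V1 <- V10 -> V5 <- V8 -> V3
  P5: V9 <- V11 -> V1 <- V10 -> V5 <- V6 <- V8 -> V3
  P6: V9 <- V11 -> V1 <- V3
Each backdoor path contains an unconditioned collider, so every path is already blocked with the empty conditioning set:
  P1: blocked at collider V1 (neither it nor any descendant is in the conditioning set).
  P2: blocked at collider V1 (neither it nor any descendant is in the conditioning set).
  P3: blocked at collider V1 (neither it nor any descendant is in the conditioning set).
  P4: blocked at collider V1 (neither it nor any descendant is in the conditioning set).
  P5: blocked at collider V1 (neither it nor any descendant is in the conditioning set).
  P6: blocked at collider V1 (neither it nor any descendant is in the conditioning set).
The empty set is therefore the unique smallest valid set.

{}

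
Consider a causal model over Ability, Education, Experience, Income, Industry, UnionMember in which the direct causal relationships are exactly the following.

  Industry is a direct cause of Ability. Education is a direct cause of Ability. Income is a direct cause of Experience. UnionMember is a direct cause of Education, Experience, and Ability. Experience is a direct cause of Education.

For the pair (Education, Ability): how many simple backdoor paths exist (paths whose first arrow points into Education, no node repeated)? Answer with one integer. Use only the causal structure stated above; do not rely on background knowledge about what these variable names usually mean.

2

A backdoor path from Education to Ability is any simple undirected path whose first edge points into Education (i.e. leaves Education via a parent).
Parents of Education: {Experience, UnionMember}.
Enumerating:
  P1: Education <- UnionMember -> Ability
  P2: Education <- Experience <- UnionMember -> Ability
That exhausts the simple backdoor paths. Count: 2.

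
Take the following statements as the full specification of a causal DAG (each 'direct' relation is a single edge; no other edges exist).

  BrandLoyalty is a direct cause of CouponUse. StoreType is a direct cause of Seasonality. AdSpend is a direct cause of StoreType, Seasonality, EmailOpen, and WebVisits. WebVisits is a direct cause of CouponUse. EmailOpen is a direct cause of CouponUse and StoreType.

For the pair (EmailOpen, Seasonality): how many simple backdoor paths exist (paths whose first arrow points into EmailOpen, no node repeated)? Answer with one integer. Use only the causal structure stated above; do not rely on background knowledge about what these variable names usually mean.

2

A backdoor path from EmailOpen to Seasonality is any simple undirected path whose first edge points into EmailOpen (i.e. leaves EmailOpen via a parent).
Parents of EmailOpen: {AdSpend}.
Enumerating:
  P1: EmailOpen <- AdSpend -> StoreType -> Seasonality
  P2: EmailOpen <- AdSpend -> Seasonality
That exhausts the simple backdoor paths. Count: 2.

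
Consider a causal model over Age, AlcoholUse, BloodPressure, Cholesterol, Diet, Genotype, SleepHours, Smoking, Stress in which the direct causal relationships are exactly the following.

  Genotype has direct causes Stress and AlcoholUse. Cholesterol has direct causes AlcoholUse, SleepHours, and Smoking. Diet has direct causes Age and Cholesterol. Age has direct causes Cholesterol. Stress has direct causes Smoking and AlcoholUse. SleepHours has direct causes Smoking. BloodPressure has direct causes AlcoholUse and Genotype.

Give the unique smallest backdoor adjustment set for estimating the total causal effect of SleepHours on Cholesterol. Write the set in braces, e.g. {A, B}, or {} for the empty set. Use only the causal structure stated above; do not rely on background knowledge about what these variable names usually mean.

Variables eligible for adjustment (non-descendants of SleepHours, excluding SleepHours and Cholesterol): {AlcoholUse, BloodPressure, Genotype, Smoking, Stress}.
Backdoor paths from SleepHours to Cholesterol:
  P1: SleepHours <- Smoking -> Stress <- AlcoholUse -> Cholesterol
  P2: SleepHours <- Smoking -> Stress -> Genotype <- AlcoholUse -> Cholesterol
  P3: SleepHours <- Smoking -> Stress -> Genotype -> BloodPressure <- AlcoholUse -> Cholesterol
  P4: SleepHours <- Smoking -> Cholesterol
The empty set is not sufficient: P4 (SleepHours <- Smoking -> Cholesterol) has no collider blocking it and no conditioned non-collider, so it is open.
Try {Smoking}:
  P1: blocked at fork node Smoking ∈ conditioning set.
  P2: blocked at fork node Smoking ∈ conditioning set.
  P3: blocked at fork node Smoking ∈ conditioning set.
  P4: blocked at fork node Smoking ∈ conditioning set.
{Smoking} contains no descendant of SleepHours and blocks every backdoor path.
No other singleton works — e.g. {AlcoholUse} leaves P4 open — so {Smoking} is the unique smallest valid adjustment set.

{Smoking}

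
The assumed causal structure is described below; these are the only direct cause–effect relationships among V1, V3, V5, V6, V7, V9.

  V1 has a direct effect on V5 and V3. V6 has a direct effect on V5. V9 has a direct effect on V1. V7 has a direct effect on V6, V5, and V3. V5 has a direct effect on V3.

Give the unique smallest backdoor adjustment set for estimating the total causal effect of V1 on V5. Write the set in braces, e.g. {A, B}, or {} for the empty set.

{}

Variables eligible for adjustment (non-descendants of V1, excluding V1 and V5): {V6, V7, V9}.
Backdoor paths from V1 to V5:
  (none)
With no backdoor paths the empty set already satisfies the criterion, and it is trivially minimal.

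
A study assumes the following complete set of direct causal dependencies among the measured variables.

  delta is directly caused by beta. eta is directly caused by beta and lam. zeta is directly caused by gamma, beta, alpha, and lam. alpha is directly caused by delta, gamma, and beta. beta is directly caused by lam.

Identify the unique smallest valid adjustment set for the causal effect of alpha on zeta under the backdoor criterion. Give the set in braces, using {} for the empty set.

Variables eligible for adjustment (non-descendants of alpha, excluding alpha and zeta): {beta, delta, eta, gamma, lam}.
Backdoor paths from alpha to zeta:
  P1: alpha <- gamma -> zeta
  P2: alpha <- beta <- lam -> zeta
  P3: alpha <- beta -> eta <- lam -> zeta
  P4: alpha <- beta -> zeta
  P5: alpha <- delta <- beta <- lam -> zeta
  P6: alpha <- delta <- beta -> eta <- lam -> zeta
  P7: alpha <- delta <- beta -> zeta
The empty set is not sufficient: P1 (alpha <- gamma -> zeta) has no collider blocking it and no conditioned non-collider, so it is open.
Try {beta, gamma}:
  P1: blocked at fork node gamma ∈ conditioning set.
  P2: blocked at chain node beta ∈ conditioning set.
  P3: blocked at fork node beta ∈ conditioning set.
  P4: blocked at fork node beta ∈ conditioning set.
  P5: blocked at chain node beta ∈ conditioning set.
  P6: blocked at fork node beta ∈ conditioning set.
  P7: blocked at fork node beta ∈ conditioning set.
{beta, gamma} contains no descendant of alpha and blocks every backdoor path.
Every element of {beta, gamma} is needed (dropping beta leaves P2 open; dropping gamma leaves P1 open), so no proper subset is valid.
Among all size-2 subsets of the eligible variables, only {beta, gamma} blocks every backdoor path, so it is the unique smallest valid adjustment set.

{beta, gamma}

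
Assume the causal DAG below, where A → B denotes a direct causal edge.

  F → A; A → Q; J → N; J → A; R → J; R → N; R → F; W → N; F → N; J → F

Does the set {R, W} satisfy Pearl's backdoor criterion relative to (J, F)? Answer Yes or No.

Backdoor paths from J to F (paths whose first edge points into J):
  P1: J <- R -> F
  P2: J <- R -> N <- F
Condition 1 (no descendant of J in the set): holds — descendants of J are {A, F, N, Q}; none are in {R, W}.
Condition 2 (every backdoor path blocked by {R, W}):
  P1: blocked at fork node R ∈ conditioning set.
  P2: blocked at fork node R ∈ conditioning set.
{R, W} satisfies the backdoor criterion.

Yes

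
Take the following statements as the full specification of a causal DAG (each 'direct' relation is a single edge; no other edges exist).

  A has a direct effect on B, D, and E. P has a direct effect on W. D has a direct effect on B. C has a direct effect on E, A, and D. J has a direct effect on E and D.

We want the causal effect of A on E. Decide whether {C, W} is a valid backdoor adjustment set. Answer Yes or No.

Yes

Backdoor paths from A to E (paths whose first edge points into A):
  P1: A <- C -> D <- J -> E
  P2: A <- C -> E
Condition 1 (no descendant of A in the set): holds — descendants of A are {B, D, E}; none are in {C, W}.
Condition 2 (every backdoor path blocked by {C, W}):
  P1: blocked at fork node C ∈ conditioning set.
  P2: blocked at fork node C ∈ conditioning set.
{C, W} satisfies the backdoor criterion.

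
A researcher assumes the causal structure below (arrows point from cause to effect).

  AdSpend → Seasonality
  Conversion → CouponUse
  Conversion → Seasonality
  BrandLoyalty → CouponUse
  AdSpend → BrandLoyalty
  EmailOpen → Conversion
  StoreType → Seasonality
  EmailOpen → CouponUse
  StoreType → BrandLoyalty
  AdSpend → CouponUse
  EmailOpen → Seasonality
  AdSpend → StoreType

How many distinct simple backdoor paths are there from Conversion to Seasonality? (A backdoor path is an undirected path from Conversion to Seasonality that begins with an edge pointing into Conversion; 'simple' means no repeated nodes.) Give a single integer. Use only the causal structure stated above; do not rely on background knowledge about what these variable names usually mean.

A backdoor path from Conversion to Seasonality is any simple undirected path whose first edge points into Conversion (i.e. leaves Conversion via a parent).
Parents of Conversion: {EmailOpen}.
Enumerating:
  P1: Conversion <- EmailOpen -> Seasonality
  P2: Conversion <- EmailOpen -> CouponUse <- AdSpend -> StoreType -> Seasonality
  P3: Conversion <- EmailOpen -> CouponUse <- AdSpend -> BrandLoyalty <- StoreType -> Seasonality
  P4: Conversion <- EmailOpen -> CouponUse <- AdSpend -> Seasonality
  P5: Conversion <- EmailOpen -> CouponUse <- BrandLoyalty <- AdSpend -> StoreType -> Seasonality
  P6: Conversion <- EmailOpen -> CouponUse <- BrandLoyalty <- AdSpend -> Seasonality
  P7: Conversion <- EmailOpen -> CouponUse <- BrandLoyalty <- StoreType <- AdSpend -> Seasonality
  P8: Conversion <- EmailOpen -> CouponUse <- BrandLoyalty <- StoreType -> Seasonality
That exhausts the simple backdoor paths. Count: 8.

8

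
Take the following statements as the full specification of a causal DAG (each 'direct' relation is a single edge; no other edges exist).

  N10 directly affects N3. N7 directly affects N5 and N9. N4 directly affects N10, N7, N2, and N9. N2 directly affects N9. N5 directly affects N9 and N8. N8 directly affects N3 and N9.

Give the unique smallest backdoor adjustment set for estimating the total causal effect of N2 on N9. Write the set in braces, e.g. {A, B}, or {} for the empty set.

Variables eligible for adjustment (non-descendants of N2, excluding N2 and N9): {N10, N3, N4, N5, N7, N8}.
Backdoor paths from N2 to N9:
  P1: N2 <- N4 -> N7 -> N5 -> N8 -> N9
  P2: N2 <- N4 -> N7 -> N5 -> N9
  P3: N2 <- N4 -> N7 -> N9
  P4: N2 <- N4 -> N10 -> N3 <- N8 <- N5 <- N7 -> N9
  P5: N2 <- N4 -> N10 -> N3 <- N8 <- N5 -> N9
  P6: N2 <- N4 -> N10 -> N3 <- N8 -> N9
  P7: N2 <- N4 -> N9
The empty set is not sufficient: P1 (N2 <- N4 -> N7 -> N5 -> N8 -> N9) has no collider blocking it and no conditioned non-collider, so it is open.
Try {N4}:
  P1: blocked at fork node N4 ∈ conditioning set.
  P2: blocked at fork node N4 ∈ conditioning set.
  P3: blocked at fork node N4 ∈ conditioning set.
  P4: blocked at fork node N4 ∈ conditioning set.
  P5: blocked at fork node N4 ∈ conditioning set.
  P6: blocked at fork node N4 ∈ conditioning set.
  P7: blocked at fork node N4 ∈ conditioning set.
{N4} contains no descendant of N2 and blocks every backdoor path.
No other singleton works — e.g. {N7} leaves P7 open — so {N4} is the unique smallest valid adjustment set.

{N4}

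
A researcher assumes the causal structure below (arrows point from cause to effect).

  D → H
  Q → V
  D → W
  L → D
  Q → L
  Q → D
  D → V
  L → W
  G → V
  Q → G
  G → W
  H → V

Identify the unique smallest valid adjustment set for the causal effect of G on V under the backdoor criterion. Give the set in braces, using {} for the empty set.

Variables eligible for adjustment (non-descendants of G, excluding G and V): {D, H, L, Q}.
Backdoor paths from G to V:
  P1: G <- Q -> L -> D -> H -> V
  P2: G <- Q -> L -> D -> V
  P3: G <- Q -> L -> W <- D -> H -> V
  P4: G <- Q -> L -> W <- D -> V
  P5: G <- Q -> D -> H -> V
  P6: G <- Q -> D -> V
  P7: G <- Q -> V
The empty set is not sufficient: P1 (G <- Q -> L -> D -> H -> V) has no collider blocking it and no conditioned non-collider, so it is open.
Try {Q}:
  P1: blocked at fork node Q ∈ conditioning set.
  P2: blocked at fork node Q ∈ conditioning set.
  P3: blocked at fork node Q ∈ conditioning set.
  P4: blocked at fork node Q ∈ conditioning set.
  P5: blocked at fork node Q ∈ conditioning set.
  P6: blocked at fork node Q ∈ conditioning set.
  P7: blocked at fork node Q ∈ conditioning set.
{Q} contains no descendant of G and blocks every backdoor path.
No other singleton works — e.g. {L} leaves P5 open — so {Q} is the unique smallest valid adjustment set.

{Q}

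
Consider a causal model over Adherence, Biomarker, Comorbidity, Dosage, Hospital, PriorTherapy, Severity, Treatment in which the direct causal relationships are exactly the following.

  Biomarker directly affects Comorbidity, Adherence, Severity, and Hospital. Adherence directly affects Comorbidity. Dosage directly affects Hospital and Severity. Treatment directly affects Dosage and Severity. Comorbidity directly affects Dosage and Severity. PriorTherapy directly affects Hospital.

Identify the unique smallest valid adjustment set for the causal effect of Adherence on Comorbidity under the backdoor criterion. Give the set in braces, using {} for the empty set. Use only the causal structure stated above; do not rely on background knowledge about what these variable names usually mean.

{Biomarker}

Variables eligible for adjustment (non-descendants of Adherence, excluding Adherence and Comorbidity): {Biomarker, PriorTherapy, Treatment}.
Backdoor paths from Adherence to Comorbidity:
  P1: Adherence <- Biomarker -> Comorbidity
  P2: Adherence <- Biomarker -> Severity <- Treatment -> Dosage <- Comorbidity
  P3: Adherence <- Biomarker -> Severity <- Comorbidity
  P4: Adherence <- Biomarker -> Severity <- Dosage <- Comorbidity
  P5: Adherence <- Biomarker -> Hospital <- Dosage <- Treatment -> Severity <- Comorbidity
  P6: Adherence <- Biomarker -> Hospital <- Dosage <- Comorbidity
  P7: Adherence <- Biomarker -> Hospital <- Dosage -> Severity <- Comorbidity
The empty set is not sufficient: P1 (Adherence <- Biomarker -> Comorbidity) has no collider blocking it and no conditioned non-collider, so it is open.
Try {Biomarker}:
  P1: blocked at fork node Biomarker ∈ conditioning set.
  P2: blocked at fork node Biomarker ∈ conditioning set.
  P3: blocked at fork node Biomarker ∈ conditioning set.
  P4: blocked at fork node Biomarker ∈ conditioning set.
  P5: blocked at fork node Biomarker ∈ conditioning set.
  P6: blocked at fork node Biomarker ∈ conditioning set.
  P7: blocked at fork node Biomarker ∈ conditioning set.
{Biomarker} contains no descendant of Adherence and blocks every backdoor path.
No other singleton works — e.g. {Treatment} leaves P1 open — so {Biomarker} is the unique smallest valid adjustment set.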